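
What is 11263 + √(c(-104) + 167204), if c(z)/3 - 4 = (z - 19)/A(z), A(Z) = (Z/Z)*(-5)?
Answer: 11263 + √4182245/5 ≈ 11672.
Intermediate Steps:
A(Z) = -5 (A(Z) = 1*(-5) = -5)
c(z) = 117/5 - 3*z/5 (c(z) = 12 + 3*((z - 19)/(-5)) = 12 + 3*(-(-19 + z)/5) = 12 + 3*(19/5 - z/5) = 12 + (57/5 - 3*z/5) = 117/5 - 3*z/5)
11263 + √(c(-104) + 167204) = 11263 + √((117/5 - ⅗*(-104)) + 167204) = 11263 + √((117/5 + 312/5) + 167204) = 11263 + √(429/5 + 167204) = 11263 + √(836449/5) = 11263 + √4182245/5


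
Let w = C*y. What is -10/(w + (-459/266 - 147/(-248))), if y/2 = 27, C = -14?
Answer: 329840/24973269 ≈ 0.013208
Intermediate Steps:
y = 54 (y = 2*27 = 54)
w = -756 (w = -14*54 = -756)
-10/(w + (-459/266 - 147/(-248))) = -10/(-756 + (-459/266 - 147/(-248))) = -10/(-756 + (-459*1/266 - 147*(-1/248))) = -10/(-756 + (-459/266 + 147/248)) = -10/(-756 - 37365/32984) = -10/(-24973269/32984) = -32984/24973269*(-10) = 329840/24973269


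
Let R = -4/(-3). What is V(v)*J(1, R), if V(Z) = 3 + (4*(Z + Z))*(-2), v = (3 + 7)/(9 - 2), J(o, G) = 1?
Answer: -139/7 ≈ -19.857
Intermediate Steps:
R = 4/3 (R = -4*(-⅓) = 4/3 ≈ 1.3333)
v = 10/7 ≈ 1.4286
V(Z) = 3 - 16*Z (V(Z) = 3 + (4*(2*Z))*(-2) = 3 + (8*Z)*(-2) = 3 - 16*Z)
V(v)*J(1, R) = (3 - 16*10/7)*1 = (3 - 160/7)*1 = -139/7*1 = -139/7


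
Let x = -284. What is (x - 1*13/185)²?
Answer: 2761817809/34225 ≈ 80696.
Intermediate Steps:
(x - 1*13/185)² = (-284 - 1*13/185)² = (-284 - 13*1/185)² = (-284 - 13/185)² = (-52553/185)² = 2761817809/34225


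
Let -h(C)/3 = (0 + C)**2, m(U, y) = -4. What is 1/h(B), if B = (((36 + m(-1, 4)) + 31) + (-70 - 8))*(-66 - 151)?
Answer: -1/31785075 ≈ -3.1461e-8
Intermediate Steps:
B = 3255 (B = (((36 - 4) + 31) + (-70 - 8))*(-66 - 151) = ((32 + 31) - 78)*(-217) = (63 - 78)*(-217) = -15*(-217) = 3255)
h(C) = -3*C**2 (h(C) = -3*(0 + C)**2 = -3*C**2)
1/h(B) = 1/(-3*3255**2) = 1/(-3*10595025) = 1/(-31785075) = -1/31785075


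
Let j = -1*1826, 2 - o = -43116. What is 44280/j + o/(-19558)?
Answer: -1951987/73787 ≈ -26.454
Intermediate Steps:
o = 43118 (o = 2 - 1*(-43116) = 2 + 43116 = 43118)
j = -1826
44280/j + o/(-19558) = 44280/(-1826) + 43118/(-19558) = 44280*(-1/1826) + 43118*(-1/19558) = -22140/913 - 21559/9779 = -1951987/73787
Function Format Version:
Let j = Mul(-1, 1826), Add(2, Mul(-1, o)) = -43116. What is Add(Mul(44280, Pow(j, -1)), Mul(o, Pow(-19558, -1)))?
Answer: Rational(-1951987, 73787) ≈ -26.454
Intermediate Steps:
o = 43118 (o = Add(2, Mul(-1, -43116)) = Add(2, 43116) = 43118)
j = -1826
Add(Mul(44280, Pow(j, -1)), Mul(o, Pow(-19558, -1))) = Add(Mul(44280, Pow(-1826, -1)), Mul(43118, Pow(-19558, -1))) = Add(Mul(44280, Rational(-1, 1826)), Mul(43118, Rational(-1, 19558))) = Add(Rational(-22140, 913), Rational(-21559, 9779)) = Rational(-1951987, 73787)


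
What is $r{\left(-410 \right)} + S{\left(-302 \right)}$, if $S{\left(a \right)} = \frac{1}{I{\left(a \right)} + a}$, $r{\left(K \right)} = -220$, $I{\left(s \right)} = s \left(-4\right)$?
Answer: $- \frac{199319}{906} \approx -220.0$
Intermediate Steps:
$I{\left(s \right)} = - 4 s$
$S{\left(a \right)} = - \frac{1}{3 a}$ ($S{\left(a \right)} = \frac{1}{- 4 a + a} = \frac{1}{\left(-3\right) a} = - \frac{1}{3 a}$)
$r{\left(-410 \right)} + S{\left(-302 \right)} = -220 - \frac{1}{3 \left(-302\right)} = -220 - - \frac{1}{906} = -220 + \frac{1}{906} = - \frac{199319}{906}$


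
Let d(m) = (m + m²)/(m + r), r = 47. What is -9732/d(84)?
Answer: -106241/595 ≈ -178.56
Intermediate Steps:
d(m) = (m + m²)/(47 + m) (d(m) = (m + m²)/(m + 47) = (m + m²)/(47 + m))
-9732/d(84) = -9732*(47 + 84)/(84*(1 + 84)) = -9732/(84*85/131) = -9732/(84*(1/131)*85) = -9732/7140/131 = -9732*131/7140 = -106241/595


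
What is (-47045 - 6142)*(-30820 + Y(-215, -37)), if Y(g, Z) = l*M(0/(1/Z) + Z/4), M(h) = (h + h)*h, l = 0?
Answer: 1639223340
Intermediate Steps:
M(h) = 2*h² (M(h) = (2*h)*h = 2*h²)
Y(g, Z) = 0 (Y(g, Z) = 0*(2*(0/(1/Z) + Z/4)²) = 0*(2*(0*Z + Z*(¼))²) = 0*(2*(0 + Z/4)²) = 0*(2*(Z/4)²) = 0*(2*(Z²/16)) = 0*(Z²/8) = 0)
(-47045 - 6142)*(-30820 + Y(-215, -37)) = (-47045 - 6142)*(-30820 + 0) = -53187*(-30820) = 1639223340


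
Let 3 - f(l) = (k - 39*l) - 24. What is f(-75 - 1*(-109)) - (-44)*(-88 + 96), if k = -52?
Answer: 1757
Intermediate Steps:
f(l) = 79 + 39*l (f(l) = 3 - ((-52 - 39*l) - 24) = 3 - (-76 - 39*l) = 3 + (76 + 39*l) = 79 + 39*l)
f(-75 - 1*(-109)) - (-44)*(-88 + 96) = (79 + 39*(-75 - 1*(-109))) - (-44)*(-88 + 96) = (79 + 39*(-75 + 109)) - (-44)*8 = (79 + 39*34) - 1*(-352) = (79 + 1326) + 352 = 1405 + 352 = 1757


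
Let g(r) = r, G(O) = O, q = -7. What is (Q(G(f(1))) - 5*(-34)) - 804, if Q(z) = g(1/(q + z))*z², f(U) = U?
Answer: -3805/6 ≈ -634.17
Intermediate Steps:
Q(z) = z²/(-7 + z)
(Q(G(f(1))) - 5*(-34)) - 804 = (1²/(-7 + 1) - 5*(-34)) - 804 = (1/(-6) + 170) - 804 = (1*(-⅙) + 170) - 804 = (-⅙ + 170) - 804 = 1019/6 - 804 = -3805/6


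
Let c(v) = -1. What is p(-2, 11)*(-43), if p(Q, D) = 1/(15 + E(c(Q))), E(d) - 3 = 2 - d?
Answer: -43/21 ≈ -2.0476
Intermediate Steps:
E(d) = 5 - d (E(d) = 3 + (2 - d) = 5 - d)
p(Q, D) = 1/21 (p(Q, D) = 1/(15 + (5 - 1*(-1))) = 1/(15 + (5 + 1)) = 1/(15 + 6) = 1/21)
p(-2, 11)*(-43) = (1/21)*(-43) = -43/21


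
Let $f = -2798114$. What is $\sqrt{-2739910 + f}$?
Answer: $6 i \sqrt{153834} \approx 2353.3 i$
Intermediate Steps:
$\sqrt{-2739910 + f} = \sqrt{-2739910 - 2798114} = \sqrt{-5538024} = 6 i \sqrt{153834}$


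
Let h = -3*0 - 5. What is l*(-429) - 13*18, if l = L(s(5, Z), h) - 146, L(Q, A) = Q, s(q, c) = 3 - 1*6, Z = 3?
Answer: 63687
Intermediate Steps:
h = -5 (h = 0 - 5 = -5)
s(q, c) = -3 (s(q, c) = 3 - 6 = -3)
l = -149 (l = -3 - 146 = -149)
l*(-429) - 13*18 = -149*(-429) - 13*18 = 63921 - 234 = 63687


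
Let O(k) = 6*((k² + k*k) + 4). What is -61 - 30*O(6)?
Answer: -13741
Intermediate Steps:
O(k) = 24 + 12*k² (O(k) = 6*((k² + k²) + 4) = 6*(2*k² + 4) = 6*(4 + 2*k²) = 24 + 12*k²)
-61 - 30*O(6) = -61 - 30*(24 + 12*6²) = -61 - 30*(24 + 12*36) = -61 - 30*(24 + 432) = -61 - 30*456 = -61 - 13680 = -13741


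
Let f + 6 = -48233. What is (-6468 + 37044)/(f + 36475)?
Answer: -7644/2941 ≈ -2.5991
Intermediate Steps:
f = -48239 (f = -6 - 48233 = -48239)
(-6468 + 37044)/(f + 36475) = (-6468 + 37044)/(-48239 + 36475) = 30576/(-11764) = 30576*(-1/11764) = -7644/2941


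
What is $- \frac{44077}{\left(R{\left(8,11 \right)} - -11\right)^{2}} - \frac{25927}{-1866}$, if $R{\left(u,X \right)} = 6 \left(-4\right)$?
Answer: $- \frac{77866019}{315354} \approx -246.92$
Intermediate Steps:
$R{\left(u,X \right)} = -24$
$- \frac{44077}{\left(R{\left(8,11 \right)} - -11\right)^{2}} - \frac{25927}{-1866} = - \frac{44077}{\left(-24 - -11\right)^{2}} - \frac{25927}{-1866} = - \frac{44077}{\left(-24 + \left(15 - 4\right)\right)^{2}} - - \frac{25927}{1866} = - \frac{44077}{\left(-24 + 11\right)^{2}} + \frac{25927}{1866} = - \frac{44077}{\left(-13\right)^{2}} + \frac{25927}{1866} = - \frac{44077}{169} + \frac{25927}{1866} = - \frac{77866019}{315354}$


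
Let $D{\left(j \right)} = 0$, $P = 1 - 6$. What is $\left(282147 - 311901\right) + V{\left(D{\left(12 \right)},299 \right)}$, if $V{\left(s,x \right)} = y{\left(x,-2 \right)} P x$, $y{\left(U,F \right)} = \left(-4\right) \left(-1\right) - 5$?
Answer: $-28259$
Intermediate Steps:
$P = -5$ ($P = 1 - 6 = -5$)
$y{\left(U,F \right)} = -1$ ($y{\left(U,F \right)} = 4 - 5 = -1$)
$V{\left(s,x \right)} = 5 x$ ($V{\left(s,x \right)} = \left(-1\right) \left(-5\right) x = 5 x$)
$\left(282147 - 311901\right) + V{\left(D{\left(12 \right)},299 \right)} = \left(282147 - 311901\right) + 5 \cdot 299 = -29754 + 1495 = -28259$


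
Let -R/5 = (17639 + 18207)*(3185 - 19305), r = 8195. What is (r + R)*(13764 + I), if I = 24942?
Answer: 111829212441270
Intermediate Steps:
R = 2889187600 (R = -5*(17639 + 18207)*(3185 - 19305) = -179230*(-16120) = -5*(-577837520) = 2889187600)
(r + R)*(13764 + I) = (8195 + 2889187600)*(13764 + 24942) = 2889195795*38706 = 111829212441270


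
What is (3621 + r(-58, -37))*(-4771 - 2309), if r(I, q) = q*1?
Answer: -25374720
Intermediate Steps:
r(I, q) = q
(3621 + r(-58, -37))*(-4771 - 2309) = (3621 - 37)*(-4771 - 2309) = 3584*(-7080) = -25374720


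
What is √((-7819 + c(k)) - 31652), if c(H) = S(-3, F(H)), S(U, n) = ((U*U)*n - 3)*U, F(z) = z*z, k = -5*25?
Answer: I*√461337 ≈ 679.22*I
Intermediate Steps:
k = -125
F(z) = z²
S(U, n) = U*(-3 + n*U²) (S(U, n) = (U²*n - 3)*U = (n*U² - 3)*U = (-3 + n*U²)*U = U*(-3 + n*U²))
c(H) = 9 - 27*H² (c(H) = -3*(-3 + H²*(-3)²) = -3*(-3 + H²*9) = -3*(-3 + 9*H²) = 9 - 27*H²)
√((-7819 + c(k)) - 31652) = √((-7819 + (9 - 27*(-125)²)) - 31652) = √((-7819 + (9 - 27*15625)) - 31652) = √((-7819 + (9 - 421875)) - 31652) = √((-7819 - 421866) - 31652) = √(-429685 - 31652) = √(-461337) = I*√461337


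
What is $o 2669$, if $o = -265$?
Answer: $-707285$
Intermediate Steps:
$o 2669 = \left(-265\right) 2669 = -707285$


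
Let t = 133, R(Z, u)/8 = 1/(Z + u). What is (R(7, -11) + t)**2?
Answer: 17161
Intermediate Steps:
R(Z, u) = 8/(Z + u)
(R(7, -11) + t)**2 = (8/(7 - 11) + 133)**2 = (8/(-4) + 133)**2 = (8*(-1/4) + 133)**2 = (-2 + 133)**2 = 131**2 = 17161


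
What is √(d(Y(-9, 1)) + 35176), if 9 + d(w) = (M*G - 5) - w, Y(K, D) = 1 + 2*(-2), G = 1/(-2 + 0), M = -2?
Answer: √35166 ≈ 187.53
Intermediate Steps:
G = -½ (G = 1/(-2) = -½ ≈ -0.50000)
Y(K, D) = -3 (Y(K, D) = 1 - 4 = -3)
d(w) = -13 - w (d(w) = -9 + ((-2*(-½) - 5) - w) = -9 + ((1 - 5) - w) = -9 + (-4 - w) = -13 - w)
√(d(Y(-9, 1)) + 35176) = √((-13 - 1*(-3)) + 35176) = √((-13 + 3) + 35176) = √(-10 + 35176) = √35166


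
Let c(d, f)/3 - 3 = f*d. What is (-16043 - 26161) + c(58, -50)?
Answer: -50895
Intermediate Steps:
c(d, f) = 9 + 3*d*f (c(d, f) = 9 + 3*(f*d) = 9 + 3*(d*f) = 9 + 3*d*f)
(-16043 - 26161) + c(58, -50) = (-16043 - 26161) + (9 + 3*58*(-50)) = -42204 + (9 - 8700) = -42204 - 8691 = -50895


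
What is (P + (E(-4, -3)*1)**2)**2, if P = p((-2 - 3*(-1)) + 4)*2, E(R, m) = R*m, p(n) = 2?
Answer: 21904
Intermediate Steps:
P = 4 (P = 2*2 = 4)
(P + (E(-4, -3)*1)**2)**2 = (4 + (-4*(-3)*1)**2)**2 = (4 + (12*1)**2)**2 = (4 + 12**2)**2 = (4 + 144)**2 = 148**2 = 21904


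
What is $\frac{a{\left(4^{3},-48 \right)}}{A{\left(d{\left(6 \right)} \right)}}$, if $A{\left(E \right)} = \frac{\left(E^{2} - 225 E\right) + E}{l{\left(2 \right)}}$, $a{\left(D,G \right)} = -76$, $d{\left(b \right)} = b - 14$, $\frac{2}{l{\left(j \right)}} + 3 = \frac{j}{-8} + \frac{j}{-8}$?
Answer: $\frac{19}{812} \approx 0.023399$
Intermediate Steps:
$l{\left(j \right)} = \frac{2}{-3 - \frac{j}{4}}$ ($l{\left(j \right)} = \frac{2}{-3 + \left(\frac{j}{-8} + \frac{j}{-8}\right)} = \frac{2}{-3 + \left(j \left(- \frac{1}{8}\right) + j \left(- \frac{1}{8}\right)\right)} = \frac{2}{-3 - \frac{j}{4}}$)
$d{\left(b \right)} = -14 + b$
$A{\left(E \right)} = 392 E - \frac{7 E^{2}}{4}$ ($A{\left(E \right)} = \frac{\left(E^{2} - 225 E\right) + E}{\left(-8\right) \frac{1}{12 + 2}} = \frac{E^{2} - 224 E}{\left(-8\right) \frac{1}{14}} = \frac{E^{2} - 224 E}{- \frac{4}{7}} = \left(E^{2} - 224 E\right) \left(- \frac{7}{4}\right) = 392 E - \frac{7 E^{2}}{4}$)
$\frac{a{\left(4^{3},-48 \right)}}{A{\left(d{\left(6 \right)} \right)}} = - \frac{76}{\frac{7}{4} \left(-14 + 6\right) \left(224 - \left(-14 + 6\right)\right)} = - \frac{76}{\frac{7}{4} \left(-8\right) \left(224 - -8\right)} = - \frac{76}{\frac{7}{4} \left(-8\right) \left(224 + 8\right)} = - \frac{76}{\frac{7}{4} \left(-8\right) 232} = - \frac{76}{-3248} = \left(-76\right) \left(- \frac{1}{3248}\right) = \frac{19}{812}$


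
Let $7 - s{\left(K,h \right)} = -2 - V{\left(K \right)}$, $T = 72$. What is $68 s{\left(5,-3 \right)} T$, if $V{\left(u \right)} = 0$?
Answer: $44064$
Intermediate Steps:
$s{\left(K,h \right)} = 9$ ($s{\left(K,h \right)} = 7 - \left(-2 - 0\right) = 7 - \left(-2 + 0\right) = 7 - -2 = 7 + 2 = 9$)
$68 s{\left(5,-3 \right)} T = 68 \cdot 9 \cdot 72 = 612 \cdot 72 = 44064$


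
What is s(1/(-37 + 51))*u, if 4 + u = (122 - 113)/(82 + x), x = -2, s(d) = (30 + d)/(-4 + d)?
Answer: 130931/4400 ≈ 29.757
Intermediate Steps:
s(d) = (30 + d)/(-4 + d)
u = -311/80 (u = -4 + (122 - 113)/(82 - 2) = -4 + 9/80 = -311/80 ≈ -3.8875)
s(1/(-37 + 51))*u = ((30 + 1/(-37 + 51))/(-4 + 1/(-37 + 51)))*(-311/80) = ((30 + 1/14)/(-4 + 1/14))*(-311/80) = ((421/14)/(-55/14))*(-311/80) = -14/55*421/14*(-311/80) = -421/55*(-311/80) = 130931/4400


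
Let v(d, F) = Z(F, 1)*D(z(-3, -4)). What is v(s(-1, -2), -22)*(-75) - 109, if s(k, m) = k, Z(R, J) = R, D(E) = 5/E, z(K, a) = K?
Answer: -2859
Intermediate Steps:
v(d, F) = -5*F/3 (v(d, F) = F*(5/(-3)) = F*(5*(-⅓)) = F*(-5/3) = -5*F/3)
v(s(-1, -2), -22)*(-75) - 109 = -5/3*(-22)*(-75) - 109 = (110/3)*(-75) - 109 = -2750 - 109 = -2859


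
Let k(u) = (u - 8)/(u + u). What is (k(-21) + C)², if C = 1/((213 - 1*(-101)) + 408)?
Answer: 27510025/57471561 ≈ 0.47867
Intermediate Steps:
k(u) = (-8 + u)/(2*u) (k(u) = (-8 + u)/((2*u)) = (-8 + u)*(1/(2*u)) = (-8 + u)/(2*u))
C = 1/722 (C = 1/((213 + 101) + 408) = 1/(314 + 408) = 1/722 ≈ 0.0013850)
(k(-21) + C)² = ((½)*(-8 - 21)/(-21) + 1/722)² = ((½)*(-1/21)*(-29) + 1/722)² = (29/42 + 1/722)² = (5245/7581)² = 27510025/57471561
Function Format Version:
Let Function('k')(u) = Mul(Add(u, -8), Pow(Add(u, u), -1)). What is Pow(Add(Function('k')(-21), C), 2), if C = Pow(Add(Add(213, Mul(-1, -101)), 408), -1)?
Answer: Rational(27510025, 57471561) ≈ 0.47867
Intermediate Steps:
Function('k')(u) = Mul(Rational(1, 2), Pow(u, -1), Add(-8, u)) (Function('k')(u) = Mul(Add(-8, u), Pow(Mul(2, u), -1)) = Mul(Add(-8, u), Mul(Rational(1, 2), Pow(u, -1))) = Mul(Rational(1, 2), Pow(u, -1), Add(-8, u)))
C = Rational(1, 722) (C = Pow(Add(Add(213, 101), 408), -1) = Pow(Add(314, 408), -1) = Pow(722, -1) = Rational(1, 722) ≈ 0.0013850)
Pow(Add(Function('k')(-21), C), 2) = Pow(Add(Mul(Rational(1, 2), Pow(-21, -1), Add(-8, -21)), Rational(1, 722)), 2) = Pow(Add(Mul(Rational(1, 2), Rational(-1, 21), -29), Rational(1, 722)), 2) = Pow(Add(Rational(29, 42), Rational(1, 722)), 2) = Pow(Rational(5245, 7581), 2) = Rational(27510025, 57471561)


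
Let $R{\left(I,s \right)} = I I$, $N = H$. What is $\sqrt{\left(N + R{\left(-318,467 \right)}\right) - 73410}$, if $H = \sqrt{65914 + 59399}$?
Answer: $\sqrt{27714 + \sqrt{125313}} \approx 167.54$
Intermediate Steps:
$H = \sqrt{125313} \approx 354.0$
$N = \sqrt{125313} \approx 354.0$
$R{\left(I,s \right)} = I^{2}$
$\sqrt{\left(N + R{\left(-318,467 \right)}\right) - 73410} = \sqrt{\left(\sqrt{125313} + \left(-318\right)^{2}\right) - 73410} = \sqrt{\left(\sqrt{125313} + 101124\right) - 73410} = \sqrt{\left(101124 + \sqrt{125313}\right) - 73410} = \sqrt{27714 + \sqrt{125313}}$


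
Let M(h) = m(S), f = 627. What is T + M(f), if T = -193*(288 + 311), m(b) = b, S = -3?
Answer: -115610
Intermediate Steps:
M(h) = -3
T = -115607 (T = -193*599 = -115607)
T + M(f) = -115607 - 3 = -115610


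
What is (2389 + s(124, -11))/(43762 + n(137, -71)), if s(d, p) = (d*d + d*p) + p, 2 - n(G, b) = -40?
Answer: 8195/21902 ≈ 0.37417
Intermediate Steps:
n(G, b) = 42 (n(G, b) = 2 - 1*(-40) = 2 + 40 = 42)
s(d, p) = p + d**2 + d*p (s(d, p) = (d**2 + d*p) + p = p + d**2 + d*p)
(2389 + s(124, -11))/(43762 + n(137, -71)) = (2389 + (-11 + 124**2 + 124*(-11)))/(43762 + 42) = (2389 + (-11 + 15376 - 1364))/43804 = (2389 + 14001)*(1/43804) = 16390*(1/43804) = 8195/21902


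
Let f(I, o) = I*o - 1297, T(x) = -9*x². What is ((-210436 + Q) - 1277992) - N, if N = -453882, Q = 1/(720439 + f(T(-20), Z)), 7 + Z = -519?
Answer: -2703001785131/2612742 ≈ -1.0345e+6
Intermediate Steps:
Z = -526 (Z = -7 - 519 = -526)
f(I, o) = -1297 + I*o
Q = 1/2612742 (Q = 1/(720439 + (-1297 - 9*(-20)²*(-526))) = 1/(720439 + (-1297 - 9*400*(-526))) = 1/(720439 + (-1297 - 3600*(-526))) = 1/(720439 + (-1297 + 1893600)) = 1/(720439 + 1892303) = 1/2612742 ≈ 3.8274e-7)
((-210436 + Q) - 1277992) - N = ((-210436 + 1/2612742) - 1277992) - 1*(-453882) = (-549814975511/2612742 - 1277992) + 453882 = -3888878349575/2612742 + 453882 = -2703001785131/2612742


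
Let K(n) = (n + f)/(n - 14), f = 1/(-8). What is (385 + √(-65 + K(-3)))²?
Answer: (26180 + I*√299710)²/4624 ≈ 1.4816e+5 + 6199.2*I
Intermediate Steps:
f = -⅛ ≈ -0.12500
K(n) = (-⅛ + n)/(-14 + n) (K(n) = (n - ⅛)/(n - 14) = (-⅛ + n)/(-14 + n))
(385 + √(-65 + K(-3)))² = (385 + √(-65 + (-⅛ - 3)/(-14 - 3)))² = (385 + √(-65 - 25/8/(-17)))² = (385 + √(-65 - 1/17*(-25/8)))² = (385 + √(-65 + 25/136))² = (385 + √(-8815/136))² = (385 + I*√299710/68)²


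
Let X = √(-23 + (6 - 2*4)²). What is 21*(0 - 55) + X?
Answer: -1155 + I*√19 ≈ -1155.0 + 4.3589*I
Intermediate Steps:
X = I*√19 (X = √(-23 + (6 - 8)²) = √(-23 + (-2)²) = √(-23 + 4) = √(-19) = I*√19 ≈ 4.3589*I)
21*(0 - 55) + X = 21*(0 - 55) + I*√19 = 21*(-55) + I*√19 = -1155 + I*√19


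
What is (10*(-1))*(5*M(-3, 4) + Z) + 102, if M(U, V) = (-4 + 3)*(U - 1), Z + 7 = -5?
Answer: 22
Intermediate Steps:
Z = -12 (Z = -7 - 5 = -12)
M(U, V) = 1 - U (M(U, V) = -(-1 + U) = 1 - U)
(10*(-1))*(5*M(-3, 4) + Z) + 102 = (10*(-1))*(5*(1 - 1*(-3)) - 12) + 102 = -10*(5*(1 + 3) - 12) + 102 = -10*(5*4 - 12) + 102 = -10*(20 - 12) + 102 = -10*8 + 102 = -80 + 102 = 22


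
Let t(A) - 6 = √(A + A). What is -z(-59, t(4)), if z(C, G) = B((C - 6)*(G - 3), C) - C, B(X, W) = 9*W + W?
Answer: 531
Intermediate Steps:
t(A) = 6 + √2*√A (t(A) = 6 + √(A + A) = 6 + √(2*A) = 6 + √2*√A)
B(X, W) = 10*W
z(C, G) = 9*C (z(C, G) = 10*C - C = 9*C)
-z(-59, t(4)) = -9*(-59) = -1*(-531) = 531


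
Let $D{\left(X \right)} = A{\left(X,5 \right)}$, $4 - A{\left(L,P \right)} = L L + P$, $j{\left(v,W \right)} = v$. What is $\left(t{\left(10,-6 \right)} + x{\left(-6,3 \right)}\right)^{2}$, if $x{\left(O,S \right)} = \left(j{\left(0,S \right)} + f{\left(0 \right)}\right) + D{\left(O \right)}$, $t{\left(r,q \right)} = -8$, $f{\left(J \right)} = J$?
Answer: $2025$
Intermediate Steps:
$A{\left(L,P \right)} = 4 - P - L^{2}$ ($A{\left(L,P \right)} = 4 - \left(L L + P\right) = 4 - \left(L^{2} + P\right) = 4 - \left(P + L^{2}\right) = 4 - P - L^{2}$)
$D{\left(X \right)} = -1 - X^{2}$ ($D{\left(X \right)} = 4 - 5 - X^{2} = -1 - X^{2}$)
$x{\left(O,S \right)} = -1 - O^{2}$ ($x{\left(O,S \right)} = \left(0 + 0\right) - \left(1 + O^{2}\right) = 0 - \left(1 + O^{2}\right) = -1 - O^{2}$)
$\left(t{\left(10,-6 \right)} + x{\left(-6,3 \right)}\right)^{2} = \left(-8 - 37\right)^{2} = \left(-45\right)^{2} = 2025$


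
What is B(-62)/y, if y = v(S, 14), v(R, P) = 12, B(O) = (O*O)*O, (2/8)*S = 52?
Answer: -59582/3 ≈ -19861.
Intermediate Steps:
S = 208 (S = 4*52 = 208)
B(O) = O**3 (B(O) = O**2*O = O**3)
y = 12
B(-62)/y = (-62)**3/12 = -238328*1/12 = -59582/3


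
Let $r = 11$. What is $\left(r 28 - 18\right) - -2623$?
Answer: $2913$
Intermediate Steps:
$\left(r 28 - 18\right) - -2623 = \left(11 \cdot 28 - 18\right) - -2623 = \left(308 - 18\right) + 2623 = 290 + 2623 = 2913$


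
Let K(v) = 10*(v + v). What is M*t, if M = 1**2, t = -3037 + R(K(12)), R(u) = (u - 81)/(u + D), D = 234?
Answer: -479793/158 ≈ -3036.7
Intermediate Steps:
K(v) = 20*v (K(v) = 10*(2*v) = 20*v)
R(u) = (-81 + u)/(234 + u) (R(u) = (u - 81)/(u + 234) = (-81 + u)/(234 + u))
t = -479793/158 (t = -3037 + (-81 + 20*12)/(234 + 20*12) = -3037 + (-81 + 240)/(234 + 240) = -3037 + 159/474 = -3037 + (1/474)*159 = -3037 + 53/158 = -479793/158 ≈ -3036.7)
M = 1
M*t = 1*(-479793/158) = -479793/158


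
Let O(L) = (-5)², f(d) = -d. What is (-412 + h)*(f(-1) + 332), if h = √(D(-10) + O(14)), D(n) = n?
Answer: -137196 + 333*√15 ≈ -1.3591e+5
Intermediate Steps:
O(L) = 25
h = √15 (h = √(-10 + 25) = √15 ≈ 3.8730)
(-412 + h)*(f(-1) + 332) = (-412 + √15)*(-1*(-1) + 332) = (-412 + √15)*(1 + 332) = (-412 + √15)*333 = -137196 + 333*√15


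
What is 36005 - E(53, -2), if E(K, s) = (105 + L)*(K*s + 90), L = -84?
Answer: 36341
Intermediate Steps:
E(K, s) = 1890 + 21*K*s (E(K, s) = (105 - 84)*(K*s + 90) = 21*(90 + K*s) = 1890 + 21*K*s)
36005 - E(53, -2) = 36005 - (1890 + 21*53*(-2)) = 36005 - (1890 - 2226) = 36005 - 1*(-336) = 36005 + 336 = 36341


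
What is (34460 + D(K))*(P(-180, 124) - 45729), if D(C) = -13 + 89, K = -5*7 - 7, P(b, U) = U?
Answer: -1575014280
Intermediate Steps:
K = -42 (K = -35 - 7 = -42)
D(C) = 76
(34460 + D(K))*(P(-180, 124) - 45729) = (34460 + 76)*(124 - 45729) = 34536*(-45605) = -1575014280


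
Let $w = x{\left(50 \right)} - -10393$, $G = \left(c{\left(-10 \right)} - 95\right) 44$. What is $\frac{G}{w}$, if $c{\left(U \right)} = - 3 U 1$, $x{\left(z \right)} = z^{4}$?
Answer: $- \frac{2860}{6260393} \approx -0.00045684$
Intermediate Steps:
$c{\left(U \right)} = - 3 U$
$G = -2860$ ($G = \left(\left(-3\right) \left(-10\right) - 95\right) 44 = \left(30 - 95\right) 44 = \left(-65\right) 44 = -2860$)
$w = 6260393$ ($w = 50^{4} - -10393 = 6250000 + 10393 = 6260393$)
$\frac{G}{w} = - \frac{2860}{6260393}$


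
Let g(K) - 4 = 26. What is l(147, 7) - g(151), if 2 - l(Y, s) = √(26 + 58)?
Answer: -28 - 2*√21 ≈ -37.165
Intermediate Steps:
g(K) = 30 (g(K) = 4 + 26 = 30)
l(Y, s) = 2 - 2*√21 (l(Y, s) = 2 - √(26 + 58) = 2 - √84 = 2 - 2*√21)
l(147, 7) - g(151) = (2 - 2*√21) - 1*30 = (2 - 2*√21) - 30 = -28 - 2*√21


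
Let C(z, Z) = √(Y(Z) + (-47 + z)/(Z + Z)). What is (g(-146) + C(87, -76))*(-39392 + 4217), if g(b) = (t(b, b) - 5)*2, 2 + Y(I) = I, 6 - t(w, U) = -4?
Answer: -351750 - 35175*I*√28253/19 ≈ -3.5175e+5 - 3.1118e+5*I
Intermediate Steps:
t(w, U) = 10 (t(w, U) = 6 - 1*(-4) = 6 + 4 = 10)
Y(I) = -2 + I
C(z, Z) = √(-2 + Z + (-47 + z)/(2*Z)) (C(z, Z) = √((-2 + Z) + (-47 + z)/(Z + Z)) = √((-2 + Z) + (-47 + z)/((2*Z))) = √((-2 + Z) + (-47 + z)*(1/(2*Z))) = √((-2 + Z) + (-47 + z)/(2*Z)) = √(-2 + Z + (-47 + z)/(2*Z)))
g(b) = 10 (g(b) = (10 - 5)*2 = 5*2 = 10)
(g(-146) + C(87, -76))*(-39392 + 4217) = (10 + √2*√((-47 + 87 + 2*(-76)*(-2 - 76))/(-76))/2)*(-39392 + 4217) = (10 + √2*√(-(-47 + 87 + 2*(-76)*(-78))/76)/2)*(-35175) = (10 + √2*√(-(-47 + 87 + 11856)/76)/2)*(-35175) = (10 + √2*√(-1/76*11896)/2)*(-35175) = (10 + √2*√(-2974/19)/2)*(-35175) = (10 + √2*(I*√56506/19)/2)*(-35175) = (10 + I*√28253/19)*(-35175) = -351750 - 35175*I*√28253/19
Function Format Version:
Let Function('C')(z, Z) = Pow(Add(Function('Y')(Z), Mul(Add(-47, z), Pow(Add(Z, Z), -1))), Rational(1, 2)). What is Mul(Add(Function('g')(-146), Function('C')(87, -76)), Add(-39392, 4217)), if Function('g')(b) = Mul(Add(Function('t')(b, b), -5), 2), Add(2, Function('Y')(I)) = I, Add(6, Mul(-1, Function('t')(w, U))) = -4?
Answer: Add(-351750, Mul(Rational(-35175, 19), I, Pow(28253, Rational(1, 2)))) ≈ Add(-3.5175e+5, Mul(-3.1118e+5, I))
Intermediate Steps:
Function('t')(w, U) = 10 (Function('t')(w, U) = Add(6, Mul(-1, -4)) = Add(6, 4) = 10)
Function('Y')(I) = Add(-2, I)
Function('C')(z, Z) = Pow(Add(-2, Z, Mul(Rational(1, 2), Pow(Z, -1), Add(-47, z))), Rational(1, 2)) (Function('C')(z, Z) = Pow(Add(Add(-2, Z), Mul(Add(-47, z), Pow(Add(Z, Z), -1))), Rational(1, 2)) = Pow(Add(Add(-2, Z), Mul(Add(-47, z), Pow(Mul(2, Z), -1))), Rational(1, 2)) = Pow(Add(Add(-2, Z), Mul(Add(-47, z), Mul(Rational(1, 2), Pow(Z, -1)))), Rational(1, 2)) = Pow(Add(Add(-2, Z), Mul(Rational(1, 2), Pow(Z, -1), Add(-47, z))), Rational(1, 2)) = Pow(Add(-2, Z, Mul(Rational(1, 2), Pow(Z, -1), Add(-47, z))), Rational(1, 2)))
Function('g')(b) = 10 (Function('g')(b) = Mul(Add(10, -5), 2) = Mul(5, 2) = 10)
Mul(Add(Function('g')(-146), Function('C')(87, -76)), Add(-39392, 4217)) = Mul(Add(10, Mul(Rational(1, 2), Pow(2, Rational(1, 2)), Pow(Mul(Pow(-76, -1), Add(-47, 87, Mul(2, -76, Add(-2, -76)))), Rational(1, 2)))), Add(-39392, 4217)) = Mul(Add(10, Mul(Rational(1, 2), Pow(2, Rational(1, 2)), Pow(Mul(Rational(-1, 76), Add(-47, 87, Mul(2, -76, -78))), Rational(1, 2)))), -35175) = Mul(Add(10, Mul(Rational(1, 2), Pow(2, Rational(1, 2)), Pow(Mul(Rational(-1, 76), Add(-47, 87, 11856)), Rational(1, 2)))), -35175) = Mul(Add(10, Mul(Rational(1, 2), Pow(2, Rational(1, 2)), Pow(Mul(Rational(-1, 76), 11896), Rational(1, 2)))), -35175) = Mul(Add(10, Mul(Rational(1, 2), Pow(2, Rational(1, 2)), Pow(Rational(-2974, 19), Rational(1, 2)))), -35175) = Mul(Add(10, Mul(Rational(1, 2), Pow(2, Rational(1, 2)), Mul(Rational(1, 19), I, Pow(56506, Rational(1, 2))))), -35175) = Mul(Add(10, Mul(Rational(1, 19), I, Pow(28253, Rational(1, 2)))), -35175) = Add(-351750, Mul(Rational(-35175, 19), I, Pow(28253, Rational(1, 2))))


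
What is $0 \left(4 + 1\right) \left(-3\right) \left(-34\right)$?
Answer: $0$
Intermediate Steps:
$0 \left(4 + 1\right) \left(-3\right) \left(-34\right) = 0 \cdot 5 \left(-3\right) \left(-34\right) = 0 \left(-3\right) \left(-34\right) = 0 \left(-34\right) = 0$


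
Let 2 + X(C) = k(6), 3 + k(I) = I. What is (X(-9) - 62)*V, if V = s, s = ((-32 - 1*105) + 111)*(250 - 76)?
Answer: 275964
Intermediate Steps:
s = -4524 (s = ((-32 - 105) + 111)*174 = (-137 + 111)*174 = -26*174 = -4524)
k(I) = -3 + I
V = -4524
X(C) = 1 (X(C) = -2 + (-3 + 6) = -2 + 3 = 1)
(X(-9) - 62)*V = (1 - 62)*(-4524) = -61*(-4524) = 275964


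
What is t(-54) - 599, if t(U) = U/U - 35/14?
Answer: -1201/2 ≈ -600.50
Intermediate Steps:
t(U) = -3/2 (t(U) = 1 - 35*1/14 = 1 - 5/2 = -3/2)
t(-54) - 599 = -3/2 - 599 = -1201/2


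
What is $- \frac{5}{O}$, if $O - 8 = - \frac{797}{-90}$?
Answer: $- \frac{450}{1517} \approx -0.29664$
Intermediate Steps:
$O = \frac{1517}{90}$ ($O = 8 - \frac{797}{-90} = 8 - - \frac{797}{90} = 8 + \frac{797}{90} = \frac{1517}{90} \approx 16.856$)
$- \frac{5}{O} = - \frac{5}{\frac{1517}{90}} = \left(-5\right) \frac{90}{1517} = - \frac{450}{1517}$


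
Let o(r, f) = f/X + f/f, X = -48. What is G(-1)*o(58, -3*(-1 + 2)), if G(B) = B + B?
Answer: -17/8 ≈ -2.1250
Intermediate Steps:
o(r, f) = 1 - f/48 (o(r, f) = f/(-48) + f/f = f*(-1/48) + 1 = -f/48 + 1 = 1 - f/48)
G(B) = 2*B
G(-1)*o(58, -3*(-1 + 2)) = (2*(-1))*(1 - (-1)*(-1 + 2)/16) = -2*(1 - (-1)/16) = -2*(1 - 1/48*(-3)) = -2*(1 + 1/16) = -2*17/16 = -17/8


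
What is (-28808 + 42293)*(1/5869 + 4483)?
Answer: 354800167080/5869 ≈ 6.0453e+7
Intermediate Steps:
(-28808 + 42293)*(1/5869 + 4483) = 13485*(1/5869 + 4483) = 13485*(26310728/5869) = 354800167080/5869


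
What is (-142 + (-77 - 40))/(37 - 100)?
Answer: 37/9 ≈ 4.1111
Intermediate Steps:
(-142 + (-77 - 40))/(37 - 100) = (-142 - 117)/(-63) = -1/63*(-259) = 37/9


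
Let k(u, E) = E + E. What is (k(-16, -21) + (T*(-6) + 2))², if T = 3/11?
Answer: 209764/121 ≈ 1733.6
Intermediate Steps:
k(u, E) = 2*E
T = 3/11 (T = 3*(1/11) = 3/11 ≈ 0.27273)
(k(-16, -21) + (T*(-6) + 2))² = (2*(-21) + ((3/11)*(-6) + 2))² = (-42 + (-18/11 + 2))² = (-42 + 4/11)² = (-458/11)² = 209764/121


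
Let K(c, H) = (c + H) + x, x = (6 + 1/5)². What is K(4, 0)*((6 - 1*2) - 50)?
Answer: -48806/25 ≈ -1952.2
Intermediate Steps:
x = 961/25 (x = (6 + ⅕)² = (31/5)² = 961/25 ≈ 38.440)
K(c, H) = 961/25 + H + c (K(c, H) = (c + H) + 961/25 = (H + c) + 961/25 = 961/25 + H + c)
K(4, 0)*((6 - 1*2) - 50) = (961/25 + 0 + 4)*((6 - 1*2) - 50) = 1061*((6 - 2) - 50)/25 = 1061*(4 - 50)/25 = (1061/25)*(-46) = -48806/25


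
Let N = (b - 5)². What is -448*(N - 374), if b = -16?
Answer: -30016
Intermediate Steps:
N = 441 (N = (-16 - 5)² = (-21)² = 441)
-448*(N - 374) = -448*(441 - 374) = -448*67 = -30016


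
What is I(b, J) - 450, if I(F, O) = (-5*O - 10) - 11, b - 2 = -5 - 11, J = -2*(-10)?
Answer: -571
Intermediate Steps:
J = 20
b = -14 (b = 2 + (-5 - 11) = 2 - 16 = -14)
I(F, O) = -21 - 5*O (I(F, O) = (-10 - 5*O) - 11 = -21 - 5*O)
I(b, J) - 450 = (-21 - 5*20) - 450 = (-21 - 100) - 450 = -121 - 450 = -571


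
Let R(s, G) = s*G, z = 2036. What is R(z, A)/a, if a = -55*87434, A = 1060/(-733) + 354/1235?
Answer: 1068511124/2176626805925 ≈ 0.00049090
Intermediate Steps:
A = -1049618/905255 (A = 1060*(-1/733) + 354*(1/1235) = -1060/733 + 354/1235 = -1049618/905255 ≈ -1.1595)
R(s, G) = G*s
a = -4808870
R(z, A)/a = -1049618/905255*2036/(-4808870) = -2137022248/905255*(-1/4808870) = 1068511124/2176626805925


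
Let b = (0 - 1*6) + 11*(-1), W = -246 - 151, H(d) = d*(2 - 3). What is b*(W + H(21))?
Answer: 7106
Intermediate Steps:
H(d) = -d (H(d) = d*(-1) = -d)
W = -397
b = -17 (b = (0 - 6) - 11 = -6 - 11 = -17)
b*(W + H(21)) = -17*(-397 - 1*21) = -17*(-397 - 21) = -17*(-418) = 7106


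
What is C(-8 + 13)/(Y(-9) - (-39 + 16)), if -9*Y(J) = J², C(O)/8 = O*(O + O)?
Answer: 200/7 ≈ 28.571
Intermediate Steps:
C(O) = 16*O² (C(O) = 8*(O*(O + O)) = 8*(O*(2*O)) = 8*(2*O²) = 16*O²)
Y(J) = -J²/9
C(-8 + 13)/(Y(-9) - (-39 + 16)) = (16*(-8 + 13)²)/(-⅑*(-9)² - (-39 + 16)) = (16*5²)/(-⅑*81 - 1*(-23)) = (16*25)/(-9 + 23) = 400/14 = (1/14)*400 = 200/7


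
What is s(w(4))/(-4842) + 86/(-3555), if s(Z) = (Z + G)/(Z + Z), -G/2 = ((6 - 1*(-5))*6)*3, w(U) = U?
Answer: -8971/637530 ≈ -0.014071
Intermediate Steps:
G = -396 (G = -2*(6 - 1*(-5))*6*3 = -2*(6 + 5)*6*3 = -2*11*6*3 = -132*3 = -2*198 = -396)
s(Z) = (-396 + Z)/(2*Z) (s(Z) = (Z - 396)/(Z + Z) = (-396 + Z)/((2*Z)) = (-396 + Z)*(1/(2*Z)) = (-396 + Z)/(2*Z))
s(w(4))/(-4842) + 86/(-3555) = ((1/2)*(-396 + 4)/4)/(-4842) + 86/(-3555) = ((1/2)*(1/4)*(-392))*(-1/4842) + 86*(-1/3555) = -49*(-1/4842) - 86/3555 = 49/4842 - 86/3555 = -8971/637530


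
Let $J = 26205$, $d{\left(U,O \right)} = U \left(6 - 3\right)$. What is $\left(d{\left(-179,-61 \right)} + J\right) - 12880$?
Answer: $12788$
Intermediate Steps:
$d{\left(U,O \right)} = 3 U$ ($d{\left(U,O \right)} = U 3 = 3 U$)
$\left(d{\left(-179,-61 \right)} + J\right) - 12880 = \left(3 \left(-179\right) + 26205\right) - 12880 = \left(-537 + 26205\right) - 12880 = 25668 - 12880 = 12788$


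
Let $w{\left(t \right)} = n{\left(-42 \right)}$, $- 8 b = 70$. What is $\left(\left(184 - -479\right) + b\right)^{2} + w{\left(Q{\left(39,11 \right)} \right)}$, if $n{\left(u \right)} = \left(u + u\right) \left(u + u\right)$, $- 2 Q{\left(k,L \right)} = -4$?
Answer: $\frac{6961585}{16} \approx 4.351 \cdot 10^{5}$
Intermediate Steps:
$Q{\left(k,L \right)} = 2$ ($Q{\left(k,L \right)} = \left(- \frac{1}{2}\right) \left(-4\right) = 2$)
$b = - \frac{35}{4}$ ($b = \left(- \frac{1}{8}\right) 70 = - \frac{35}{4} \approx -8.75$)
$n{\left(u \right)} = 4 u^{2}$ ($n{\left(u \right)} = 2 u 2 u = 4 u^{2}$)
$w{\left(t \right)} = 7056$ ($w{\left(t \right)} = 4 \left(-42\right)^{2} = 4 \cdot 1764 = 7056$)
$\left(\left(184 - -479\right) + b\right)^{2} + w{\left(Q{\left(39,11 \right)} \right)} = \left(\left(184 - -479\right) - \frac{35}{4}\right)^{2} + 7056 = \left(\left(184 + 479\right) - \frac{35}{4}\right)^{2} + 7056 = \left(663 - \frac{35}{4}\right)^{2} + 7056 = \left(\frac{2617}{4}\right)^{2} + 7056 = \frac{6848689}{16} + 7056 = \frac{6961585}{16}$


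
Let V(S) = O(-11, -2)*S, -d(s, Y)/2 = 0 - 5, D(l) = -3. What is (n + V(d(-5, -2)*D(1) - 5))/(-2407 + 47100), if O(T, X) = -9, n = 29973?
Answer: 30288/44693 ≈ 0.67769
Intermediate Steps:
d(s, Y) = 10 (d(s, Y) = -2*(0 - 5) = -2*(-5) = 10)
V(S) = -9*S
(n + V(d(-5, -2)*D(1) - 5))/(-2407 + 47100) = (29973 - 9*(10*(-3) - 5))/(-2407 + 47100) = (29973 - 9*(-30 - 5))/44693 = (29973 - 9*(-35))*(1/44693) = (29973 + 315)*(1/44693) = 30288*(1/44693) = 30288/44693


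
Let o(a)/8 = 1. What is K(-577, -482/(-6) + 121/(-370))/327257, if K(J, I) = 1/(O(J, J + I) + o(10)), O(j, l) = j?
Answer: -1/186209233 ≈ -5.3703e-9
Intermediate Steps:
o(a) = 8 (o(a) = 8*1 = 8)
K(J, I) = 1/(8 + J) (K(J, I) = 1/(J + 8) = 1/(8 + J))
K(-577, -482/(-6) + 121/(-370))/327257 = 1/((8 - 577)*327257) = (1/327257)/(-569) = -1/569*1/327257 = -1/186209233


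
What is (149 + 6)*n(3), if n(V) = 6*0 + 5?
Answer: 775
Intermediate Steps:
n(V) = 5 (n(V) = 0 + 5 = 5)
(149 + 6)*n(3) = (149 + 6)*5 = 155*5 = 775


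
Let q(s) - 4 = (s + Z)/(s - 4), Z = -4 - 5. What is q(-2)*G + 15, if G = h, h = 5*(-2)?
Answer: -130/3 ≈ -43.333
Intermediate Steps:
Z = -9
h = -10
q(s) = 4 + (-9 + s)/(-4 + s) (q(s) = 4 + (s - 9)/(s - 4) = 4 + (-9 + s)/(-4 + s))
G = -10
q(-2)*G + 15 = (5*(-5 - 2)/(-4 - 2))*(-10) + 15 = (5*(-7)/(-6))*(-10) + 15 = (5*(-⅙)*(-7))*(-10) + 15 = (35/6)*(-10) + 15 = -175/3 + 15 = -130/3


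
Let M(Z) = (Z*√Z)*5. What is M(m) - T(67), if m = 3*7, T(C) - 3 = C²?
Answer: -4492 + 105*√21 ≈ -4010.8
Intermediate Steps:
T(C) = 3 + C²
m = 21
M(Z) = 5*Z^(3/2) (M(Z) = Z^(3/2)*5 = 5*Z^(3/2))
M(m) - T(67) = 5*21^(3/2) - (3 + 67²) = 5*(21*√21) - (3 + 4489) = 105*√21 - 1*4492 = 105*√21 - 4492 = -4492 + 105*√21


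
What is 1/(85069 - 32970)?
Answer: 1/52099 ≈ 1.9194e-5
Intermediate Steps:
1/(85069 - 32970) = 1/52099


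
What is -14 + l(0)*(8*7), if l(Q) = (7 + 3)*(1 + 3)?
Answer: 2226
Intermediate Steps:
l(Q) = 40 (l(Q) = 10*4 = 40)
-14 + l(0)*(8*7) = -14 + 40*(8*7) = -14 + 40*56 = -14 + 2240 = 2226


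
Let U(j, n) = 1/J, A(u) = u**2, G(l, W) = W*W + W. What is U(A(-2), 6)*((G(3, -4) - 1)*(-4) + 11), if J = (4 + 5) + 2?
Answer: -3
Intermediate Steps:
G(l, W) = W + W**2 (G(l, W) = W**2 + W = W + W**2)
J = 11 (J = 9 + 2 = 11)
U(j, n) = 1/11
U(A(-2), 6)*((G(3, -4) - 1)*(-4) + 11) = ((-4*(1 - 4) - 1)*(-4) + 11)/11 = ((-4*(-3) - 1)*(-4) + 11)/11 = ((12 - 1)*(-4) + 11)/11 = (11*(-4) + 11)/11 = (-44 + 11)/11 = (1/11)*(-33) = -3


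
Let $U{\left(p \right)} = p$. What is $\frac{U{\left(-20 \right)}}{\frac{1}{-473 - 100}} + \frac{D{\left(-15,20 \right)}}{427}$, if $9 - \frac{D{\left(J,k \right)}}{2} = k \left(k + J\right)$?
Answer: $\frac{699034}{61} \approx 11460.0$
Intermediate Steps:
$D{\left(J,k \right)} = 18 - 2 k \left(J + k\right)$ ($D{\left(J,k \right)} = 18 - 2 k \left(k + J\right) = 18 - 2 k \left(J + k\right)$)
$\frac{U{\left(-20 \right)}}{\frac{1}{-473 - 100}} + \frac{D{\left(-15,20 \right)}}{427} = - \frac{20}{\frac{1}{-473 - 100}} + \frac{18 - 2 \cdot 20^{2} - \left(-30\right) 20}{427} = - \frac{20}{\frac{1}{-573}} + \left(18 - 800 + 600\right) \frac{1}{427} = - \frac{20}{- \frac{1}{573}} + \left(18 - 800 + 600\right) \frac{1}{427} = \left(-20\right) \left(-573\right) - \frac{26}{61} = 11460 - \frac{26}{61} = \frac{699034}{61}$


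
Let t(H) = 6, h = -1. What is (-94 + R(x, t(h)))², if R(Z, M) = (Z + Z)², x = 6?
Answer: 2500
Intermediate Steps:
R(Z, M) = 4*Z² (R(Z, M) = (2*Z)² = 4*Z²)
(-94 + R(x, t(h)))² = (-94 + 4*6²)² = (-94 + 4*36)² = (-94 + 144)² = 50² = 2500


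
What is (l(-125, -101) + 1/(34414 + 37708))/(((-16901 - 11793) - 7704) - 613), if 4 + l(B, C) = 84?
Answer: -5769761/2669307342 ≈ -0.0021615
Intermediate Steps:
l(B, C) = 80 (l(B, C) = -4 + 84 = 80)
(l(-125, -101) + 1/(34414 + 37708))/(((-16901 - 11793) - 7704) - 613) = (80 + 1/(34414 + 37708))/(((-16901 - 11793) - 7704) - 613) = (80 + 1/72122)/((-28694 - 7704) - 613) = (80 + 1/72122)/(-36398 - 613) = (5769761/72122)/(-37011) = (5769761/72122)*(-1/37011) = -5769761/2669307342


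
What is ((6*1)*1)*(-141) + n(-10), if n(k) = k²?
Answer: -746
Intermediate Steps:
((6*1)*1)*(-141) + n(-10) = ((6*1)*1)*(-141) + (-10)² = (6*1)*(-141) + 100 = 6*(-141) + 100 = -846 + 100 = -746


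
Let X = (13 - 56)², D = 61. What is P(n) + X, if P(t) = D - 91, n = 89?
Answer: 1819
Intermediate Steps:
P(t) = -30 (P(t) = 61 - 91 = -30)
X = 1849 (X = (-43)² = 1849)
P(n) + X = -30 + 1849 = 1819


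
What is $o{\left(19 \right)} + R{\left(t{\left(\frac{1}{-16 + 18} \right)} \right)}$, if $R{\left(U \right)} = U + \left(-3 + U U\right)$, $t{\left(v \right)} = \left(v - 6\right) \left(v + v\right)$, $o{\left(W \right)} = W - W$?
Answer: $\frac{87}{4} \approx 21.75$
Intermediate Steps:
$o{\left(W \right)} = 0$
$t{\left(v \right)} = 2 v \left(-6 + v\right)$ ($t{\left(v \right)} = \left(-6 + v\right) 2 v = 2 v \left(-6 + v\right)$)
$R{\left(U \right)} = -3 + U + U^{2}$ ($R{\left(U \right)} = U + \left(-3 + U^{2}\right) = -3 + U + U^{2}$)
$o{\left(19 \right)} + R{\left(t{\left(\frac{1}{-16 + 18} \right)} \right)} = 0 + \left(-3 + \frac{2 \left(-6 + \frac{1}{-16 + 18}\right)}{-16 + 18} + \left(\frac{2 \left(-6 + \frac{1}{-16 + 18}\right)}{-16 + 18}\right)^{2}\right) = 0 + \left(-3 + \frac{2 \left(-6 + \frac{1}{2}\right)}{2} + \left(\frac{2 \left(-6 + \frac{1}{2}\right)}{2}\right)^{2}\right) = 0 + \left(-3 + 2 \cdot \frac{1}{2} \left(-6 + \frac{1}{2}\right) + \left(2 \cdot \frac{1}{2} \left(-6 + \frac{1}{2}\right)\right)^{2}\right) = 0 + \left(-3 + 2 \cdot \frac{1}{2} \left(- \frac{11}{2}\right) + \left(2 \cdot \frac{1}{2} \left(- \frac{11}{2}\right)\right)^{2}\right) = 0 - \left(\frac{17}{2} - \frac{121}{4}\right) = 0 - - \frac{87}{4} = 0 + \frac{87}{4} = \frac{87}{4}$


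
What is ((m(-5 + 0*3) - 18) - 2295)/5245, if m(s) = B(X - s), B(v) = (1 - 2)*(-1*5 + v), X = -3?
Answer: -462/1049 ≈ -0.44042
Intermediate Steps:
B(v) = 5 - v (B(v) = -(-5 + v) = 5 - v)
m(s) = 8 + s (m(s) = 5 - (-3 - s) = 5 + (3 + s) = 8 + s)
((m(-5 + 0*3) - 18) - 2295)/5245 = (((8 + (-5 + 0*3)) - 18) - 2295)/5245 = (((8 + (-5 + 0)) - 18) - 2295)*(1/5245) = (((8 - 5) - 18) - 2295)*(1/5245) = ((3 - 18) - 2295)*(1/5245) = (-15 - 2295)*(1/5245) = -2310*1/5245 = -462/1049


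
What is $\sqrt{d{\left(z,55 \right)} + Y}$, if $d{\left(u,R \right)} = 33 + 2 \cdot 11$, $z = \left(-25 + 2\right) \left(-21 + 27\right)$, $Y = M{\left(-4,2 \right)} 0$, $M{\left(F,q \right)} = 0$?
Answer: $\sqrt{55} \approx 7.4162$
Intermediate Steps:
$Y = 0$ ($Y = 0 \cdot 0 = 0$)
$z = -138$ ($z = \left(-23\right) 6 = -138$)
$d{\left(u,R \right)} = 55$ ($d{\left(u,R \right)} = 33 + 22 = 55$)
$\sqrt{d{\left(z,55 \right)} + Y} = \sqrt{55 + 0} = \sqrt{55}$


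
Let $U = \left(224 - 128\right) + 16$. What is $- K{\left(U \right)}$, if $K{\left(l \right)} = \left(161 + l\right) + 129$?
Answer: $-402$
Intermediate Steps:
$U = 112$ ($U = 96 + 16 = 112$)
$K{\left(l \right)} = 290 + l$
$- K{\left(U \right)} = - (290 + 112) = \left(-1\right) 402 = -402$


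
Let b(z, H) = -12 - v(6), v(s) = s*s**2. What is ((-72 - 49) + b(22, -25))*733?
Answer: -255817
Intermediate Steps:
v(s) = s**3
b(z, H) = -228 (b(z, H) = -12 - 1*6**3 = -12 - 1*216 = -12 - 216 = -228)
((-72 - 49) + b(22, -25))*733 = ((-72 - 49) - 228)*733 = (-121 - 228)*733 = -349*733 = -255817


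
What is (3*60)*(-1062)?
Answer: -191160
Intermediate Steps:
(3*60)*(-1062) = 180*(-1062) = -191160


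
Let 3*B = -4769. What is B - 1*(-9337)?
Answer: 23242/3 ≈ 7747.3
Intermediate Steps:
B = -4769/3 (B = (⅓)*(-4769) = -4769/3 ≈ -1589.7)
B - 1*(-9337) = -4769/3 - 1*(-9337) = -4769/3 + 9337 = 23242/3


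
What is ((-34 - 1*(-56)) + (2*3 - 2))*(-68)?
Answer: -1768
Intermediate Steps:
((-34 - 1*(-56)) + (2*3 - 2))*(-68) = ((-34 + 56) + (6 - 2))*(-68) = (22 + 4)*(-68) = 26*(-68) = -1768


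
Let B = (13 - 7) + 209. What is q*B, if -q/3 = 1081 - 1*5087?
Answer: 2583870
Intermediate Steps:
B = 215 (B = 6 + 209 = 215)
q = 12018 (q = -3*(1081 - 1*5087) = -3*(1081 - 5087) = -3*(-4006) = 12018)
q*B = 12018*215 = 2583870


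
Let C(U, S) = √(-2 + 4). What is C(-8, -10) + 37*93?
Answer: 3441 + √2 ≈ 3442.4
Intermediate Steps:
C(U, S) = √2
C(-8, -10) + 37*93 = √2 + 37*93 = √2 + 3441 = 3441 + √2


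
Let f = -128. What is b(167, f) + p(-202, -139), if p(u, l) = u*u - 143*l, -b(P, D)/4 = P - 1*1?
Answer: 60017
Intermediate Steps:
b(P, D) = 4 - 4*P (b(P, D) = -4*(P - 1*1) = -4*(P - 1) = -4*(-1 + P) = 4 - 4*P)
p(u, l) = u² - 143*l
b(167, f) + p(-202, -139) = (4 - 4*167) + ((-202)² - 143*(-139)) = (4 - 668) + (40804 + 19877) = -664 + 60681 = 60017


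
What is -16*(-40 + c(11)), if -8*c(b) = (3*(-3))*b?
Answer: 442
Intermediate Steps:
c(b) = 9*b/8 (c(b) = -3*(-3)*b/8 = -(-9)*b/8 = 9*b/8)
-16*(-40 + c(11)) = -16*(-40 + (9/8)*11) = -16*(-40 + 99/8) = -16*(-221/8) = 442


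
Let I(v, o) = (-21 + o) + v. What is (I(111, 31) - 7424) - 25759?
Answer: -33062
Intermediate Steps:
I(v, o) = -21 + o + v
(I(111, 31) - 7424) - 25759 = ((-21 + 31 + 111) - 7424) - 25759 = (121 - 7424) - 25759 = -7303 - 25759 = -33062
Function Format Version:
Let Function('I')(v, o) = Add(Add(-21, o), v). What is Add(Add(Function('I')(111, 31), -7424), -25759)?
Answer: -33062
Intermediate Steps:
Function('I')(v, o) = Add(-21, o, v)
Add(Add(Function('I')(111, 31), -7424), -25759) = Add(Add(Add(-21, 31, 111), -7424), -25759) = Add(Add(121, -7424), -25759) = Add(-7303, -25759) = -33062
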